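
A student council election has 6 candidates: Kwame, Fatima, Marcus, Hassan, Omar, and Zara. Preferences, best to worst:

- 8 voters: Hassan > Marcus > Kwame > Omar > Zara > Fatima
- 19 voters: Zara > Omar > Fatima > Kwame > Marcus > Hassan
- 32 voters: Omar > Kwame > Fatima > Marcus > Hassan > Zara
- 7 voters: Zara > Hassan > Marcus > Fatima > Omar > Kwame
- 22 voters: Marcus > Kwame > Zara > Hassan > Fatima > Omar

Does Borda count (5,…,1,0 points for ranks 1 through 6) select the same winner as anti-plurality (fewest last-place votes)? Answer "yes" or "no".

no

Borda — scores: Kwame 278, Fatima 189, Marcus 246, Hassan 144, Omar 259, Zara 204. Winner: Kwame.
Anti-plurality — last-place votes: Kwame 7, Fatima 8, Marcus 0, Hassan 19, Omar 22, Zara 32. Winner: Marcus.
The two methods disagree.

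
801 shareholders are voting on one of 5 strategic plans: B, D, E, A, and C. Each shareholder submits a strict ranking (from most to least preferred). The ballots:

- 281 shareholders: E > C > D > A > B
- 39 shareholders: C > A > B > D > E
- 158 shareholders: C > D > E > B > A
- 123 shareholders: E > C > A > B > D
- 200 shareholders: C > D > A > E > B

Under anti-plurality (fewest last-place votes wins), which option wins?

C

Last-place votes: B 481, D 123, E 39, A 158, C 0.
C is ranked last by the fewest voters, so C wins.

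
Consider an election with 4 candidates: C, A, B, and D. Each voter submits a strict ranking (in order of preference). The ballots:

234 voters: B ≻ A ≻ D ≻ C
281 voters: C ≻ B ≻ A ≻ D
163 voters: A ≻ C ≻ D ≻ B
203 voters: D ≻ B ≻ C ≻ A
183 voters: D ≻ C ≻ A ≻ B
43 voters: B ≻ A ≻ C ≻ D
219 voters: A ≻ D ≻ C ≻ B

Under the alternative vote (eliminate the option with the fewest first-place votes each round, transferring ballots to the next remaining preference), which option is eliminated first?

Round 1: C 281, A 382, B 277, D 386. Eliminate B.

B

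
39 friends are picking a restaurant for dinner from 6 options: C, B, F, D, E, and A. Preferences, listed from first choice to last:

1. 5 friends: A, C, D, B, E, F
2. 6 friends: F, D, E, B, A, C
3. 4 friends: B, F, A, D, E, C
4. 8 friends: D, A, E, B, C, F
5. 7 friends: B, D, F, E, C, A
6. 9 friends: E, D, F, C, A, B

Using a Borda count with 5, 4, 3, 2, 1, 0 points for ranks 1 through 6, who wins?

D

C: 5·4 + 6·0 + 4·0 + 8·1 + 7·1 + 9·2 = 53
B: 5·2 + 6·2 + 4·5 + 8·2 + 7·5 + 9·0 = 93
F: 5·0 + 6·5 + 4·4 + 8·0 + 7·3 + 9·3 = 94
D: 5·3 + 6·4 + 4·2 + 8·5 + 7·4 + 9·4 = 151
E: 5·1 + 6·3 + 4·1 + 8·3 + 7·2 + 9·5 = 110
A: 5·5 + 6·1 + 4·3 + 8·4 + 7·0 + 9·1 = 84
D has the highest Borda score (151).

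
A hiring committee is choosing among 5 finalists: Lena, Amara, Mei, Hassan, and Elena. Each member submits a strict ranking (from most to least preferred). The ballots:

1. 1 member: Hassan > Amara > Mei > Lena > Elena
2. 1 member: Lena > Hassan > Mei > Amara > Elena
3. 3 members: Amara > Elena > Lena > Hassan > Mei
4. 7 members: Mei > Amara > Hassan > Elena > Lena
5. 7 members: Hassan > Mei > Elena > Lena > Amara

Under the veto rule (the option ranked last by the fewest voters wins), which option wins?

Hassan

Last-place votes: Lena 7, Amara 7, Mei 3, Hassan 0, Elena 2.
Hassan is ranked last by the fewest voters, so Hassan wins.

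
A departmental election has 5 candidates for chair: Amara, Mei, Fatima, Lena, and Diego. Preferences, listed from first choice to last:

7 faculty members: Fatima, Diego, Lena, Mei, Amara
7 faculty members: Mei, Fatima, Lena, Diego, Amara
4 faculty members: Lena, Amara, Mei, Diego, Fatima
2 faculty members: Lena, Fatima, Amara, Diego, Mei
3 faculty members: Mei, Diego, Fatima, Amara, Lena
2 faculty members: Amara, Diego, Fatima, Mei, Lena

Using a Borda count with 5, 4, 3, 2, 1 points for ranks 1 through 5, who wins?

Fatima

Amara: 7·1 + 7·1 + 4·4 + 2·3 + 3·2 + 2·5 = 52
Mei: 7·2 + 7·5 + 4·3 + 2·1 + 3·5 + 2·2 = 82
Fatima: 7·5 + 7·4 + 4·1 + 2·4 + 3·3 + 2·3 = 90
Lena: 7·3 + 7·3 + 4·5 + 2·5 + 3·1 + 2·1 = 77
Diego: 7·4 + 7·2 + 4·2 + 2·2 + 3·4 + 2·4 = 74
Fatima has the highest Borda score (90).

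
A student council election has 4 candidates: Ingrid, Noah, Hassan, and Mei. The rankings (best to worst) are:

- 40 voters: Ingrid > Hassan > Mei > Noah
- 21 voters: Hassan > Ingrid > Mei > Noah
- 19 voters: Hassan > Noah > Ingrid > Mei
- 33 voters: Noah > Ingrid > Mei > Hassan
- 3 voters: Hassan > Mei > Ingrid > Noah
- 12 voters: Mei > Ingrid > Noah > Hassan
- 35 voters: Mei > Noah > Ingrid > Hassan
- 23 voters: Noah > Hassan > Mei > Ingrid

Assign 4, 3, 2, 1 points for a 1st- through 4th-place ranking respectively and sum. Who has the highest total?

Ingrid: 40·4 + 21·3 + 19·2 + 33·3 + 3·2 + 12·3 + 35·2 + 23·1 = 495
Noah: 40·1 + 21·1 + 19·3 + 33·4 + 3·1 + 12·2 + 35·3 + 23·4 = 474
Hassan: 40·3 + 21·4 + 19·4 + 33·1 + 3·4 + 12·1 + 35·1 + 23·3 = 441
Mei: 40·2 + 21·2 + 19·1 + 33·2 + 3·3 + 12·4 + 35·4 + 23·2 = 450
Ingrid has the highest Borda score (495).

Ingrid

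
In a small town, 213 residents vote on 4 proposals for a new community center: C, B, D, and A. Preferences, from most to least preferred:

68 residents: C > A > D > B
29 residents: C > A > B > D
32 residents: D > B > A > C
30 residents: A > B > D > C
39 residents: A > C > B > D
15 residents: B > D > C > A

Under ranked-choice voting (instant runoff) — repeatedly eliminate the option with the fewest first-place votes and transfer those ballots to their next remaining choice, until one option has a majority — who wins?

C

Round 1: C 97, B 15, D 32, A 69. Eliminate B.
Round 2: C 97, D 47, A 69. Eliminate D.
Round 3: C 112, A 101. C has a majority.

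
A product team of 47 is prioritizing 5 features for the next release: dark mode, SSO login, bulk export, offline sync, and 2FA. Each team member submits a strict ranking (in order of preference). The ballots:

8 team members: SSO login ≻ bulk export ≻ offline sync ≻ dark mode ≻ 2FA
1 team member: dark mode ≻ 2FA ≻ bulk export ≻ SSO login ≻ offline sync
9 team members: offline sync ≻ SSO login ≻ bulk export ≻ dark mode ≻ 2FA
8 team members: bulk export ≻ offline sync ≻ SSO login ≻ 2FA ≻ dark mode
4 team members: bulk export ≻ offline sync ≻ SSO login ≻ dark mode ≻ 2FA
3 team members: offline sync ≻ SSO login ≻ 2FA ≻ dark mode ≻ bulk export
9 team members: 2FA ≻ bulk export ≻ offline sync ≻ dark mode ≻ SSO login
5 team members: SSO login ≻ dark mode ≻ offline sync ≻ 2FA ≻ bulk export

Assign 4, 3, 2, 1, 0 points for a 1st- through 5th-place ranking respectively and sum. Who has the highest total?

offline sync

dark mode: 8·1 + 1·4 + 9·1 + 8·0 + 4·1 + 3·1 + 9·1 + 5·3 = 52
SSO login: 8·4 + 1·1 + 9·3 + 8·2 + 4·2 + 3·3 + 9·0 + 5·4 = 113
bulk export: 8·3 + 1·2 + 9·2 + 8·4 + 4·4 + 3·0 + 9·3 + 5·0 = 119
offline sync: 8·2 + 1·0 + 9·4 + 8·3 + 4·3 + 3·4 + 9·2 + 5·2 = 128
2FA: 8·0 + 1·3 + 9·0 + 8·1 + 4·0 + 3·2 + 9·4 + 5·1 = 58
offline sync has the highest Borda score (128).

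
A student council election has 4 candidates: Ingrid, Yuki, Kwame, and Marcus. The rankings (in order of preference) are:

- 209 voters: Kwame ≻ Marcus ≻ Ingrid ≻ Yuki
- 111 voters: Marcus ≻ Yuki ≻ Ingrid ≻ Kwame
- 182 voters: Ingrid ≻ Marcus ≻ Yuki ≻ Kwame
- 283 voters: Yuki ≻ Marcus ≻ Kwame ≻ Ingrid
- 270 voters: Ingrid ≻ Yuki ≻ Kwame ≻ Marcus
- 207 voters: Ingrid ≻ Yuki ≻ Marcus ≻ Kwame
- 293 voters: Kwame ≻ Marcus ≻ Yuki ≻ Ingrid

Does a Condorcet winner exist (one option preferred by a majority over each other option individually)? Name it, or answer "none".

Marcus vs Ingrid: 896–659 for Marcus.
Marcus vs Yuki: 795–760 for Marcus.
Marcus vs Kwame: 783–772 for Marcus.
Marcus beats every other option head-to-head.

Marcus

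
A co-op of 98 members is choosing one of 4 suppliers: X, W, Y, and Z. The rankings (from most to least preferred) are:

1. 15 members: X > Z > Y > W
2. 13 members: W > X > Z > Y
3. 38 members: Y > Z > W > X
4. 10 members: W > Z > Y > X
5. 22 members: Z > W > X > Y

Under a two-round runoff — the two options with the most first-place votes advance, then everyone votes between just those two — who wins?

Round 1 first-place votes: X 15, W 23, Y 38, Z 22.
Y and W advance.
Runoff: Y is preferred to W by 53 voters; W by 45.
Y wins the runoff.

Y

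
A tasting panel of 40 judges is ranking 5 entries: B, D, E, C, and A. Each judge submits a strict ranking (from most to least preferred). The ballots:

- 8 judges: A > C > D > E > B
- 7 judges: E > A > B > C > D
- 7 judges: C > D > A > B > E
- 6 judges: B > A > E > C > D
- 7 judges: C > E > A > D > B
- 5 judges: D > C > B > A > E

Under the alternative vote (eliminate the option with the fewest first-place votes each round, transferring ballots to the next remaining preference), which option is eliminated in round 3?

Round 1: B 6, D 5, E 7, C 14, A 8. Eliminate D.
Round 2: B 6, E 7, C 19, A 8. Eliminate B.
Round 3: E 7, C 19, A 14. Eliminate E.

E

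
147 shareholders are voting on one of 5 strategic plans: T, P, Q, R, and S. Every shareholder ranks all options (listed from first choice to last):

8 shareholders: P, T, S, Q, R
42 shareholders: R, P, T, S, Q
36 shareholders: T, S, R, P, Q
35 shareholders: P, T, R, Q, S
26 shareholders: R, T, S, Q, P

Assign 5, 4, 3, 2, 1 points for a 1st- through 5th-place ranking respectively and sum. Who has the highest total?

T: 8·4 + 42·3 + 36·5 + 35·4 + 26·4 = 582
P: 8·5 + 42·4 + 36·2 + 35·5 + 26·1 = 481
Q: 8·2 + 42·1 + 36·1 + 35·2 + 26·2 = 216
R: 8·1 + 42·5 + 36·3 + 35·3 + 26·5 = 561
S: 8·3 + 42·2 + 36·4 + 35·1 + 26·3 = 365
T has the highest Borda score (582).

T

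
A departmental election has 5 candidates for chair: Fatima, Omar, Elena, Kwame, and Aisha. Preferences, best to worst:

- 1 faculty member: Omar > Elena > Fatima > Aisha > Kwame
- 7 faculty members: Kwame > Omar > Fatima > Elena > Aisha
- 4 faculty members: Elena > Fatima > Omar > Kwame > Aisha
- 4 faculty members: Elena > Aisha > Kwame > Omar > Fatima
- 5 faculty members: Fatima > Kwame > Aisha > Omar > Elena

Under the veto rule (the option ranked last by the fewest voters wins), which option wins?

Omar

Last-place votes: Fatima 4, Omar 0, Elena 5, Kwame 1, Aisha 11.
Omar is ranked last by the fewest voters, so Omar wins.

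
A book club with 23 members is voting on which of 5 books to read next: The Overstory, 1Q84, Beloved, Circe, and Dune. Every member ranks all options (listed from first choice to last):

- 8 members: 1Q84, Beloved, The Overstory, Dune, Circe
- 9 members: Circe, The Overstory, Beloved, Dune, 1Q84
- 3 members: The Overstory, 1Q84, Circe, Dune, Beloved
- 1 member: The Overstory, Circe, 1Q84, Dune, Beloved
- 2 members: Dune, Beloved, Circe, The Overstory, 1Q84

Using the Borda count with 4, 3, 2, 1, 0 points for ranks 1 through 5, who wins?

The Overstory: 8·2 + 9·3 + 3·4 + 1·4 + 2·1 = 61
1Q84: 8·4 + 9·0 + 3·3 + 1·2 + 2·0 = 43
Beloved: 8·3 + 9·2 + 3·0 + 1·0 + 2·3 = 48
Circe: 8·0 + 9·4 + 3·2 + 1·3 + 2·2 = 49
Dune: 8·1 + 9·1 + 3·1 + 1·1 + 2·4 = 29
The Overstory has the highest Borda score (61).

The Overstory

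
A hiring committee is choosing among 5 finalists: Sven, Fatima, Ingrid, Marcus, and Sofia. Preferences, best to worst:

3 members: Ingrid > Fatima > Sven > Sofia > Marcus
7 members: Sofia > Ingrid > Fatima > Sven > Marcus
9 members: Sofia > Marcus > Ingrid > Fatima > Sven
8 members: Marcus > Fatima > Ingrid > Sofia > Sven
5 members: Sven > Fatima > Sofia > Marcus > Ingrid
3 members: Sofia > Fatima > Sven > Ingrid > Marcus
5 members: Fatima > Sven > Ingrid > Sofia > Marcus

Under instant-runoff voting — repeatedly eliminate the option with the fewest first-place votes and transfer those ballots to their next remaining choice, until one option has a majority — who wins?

Round 1: Sven 5, Fatima 5, Ingrid 3, Marcus 8, Sofia 19. Eliminate Ingrid.
Round 2: Sven 5, Fatima 8, Marcus 8, Sofia 19. Eliminate Sven.
Round 3: Fatima 13, Marcus 8, Sofia 19. Eliminate Marcus.
Round 4: Fatima 21, Sofia 19. Fatima has a majority.

Fatima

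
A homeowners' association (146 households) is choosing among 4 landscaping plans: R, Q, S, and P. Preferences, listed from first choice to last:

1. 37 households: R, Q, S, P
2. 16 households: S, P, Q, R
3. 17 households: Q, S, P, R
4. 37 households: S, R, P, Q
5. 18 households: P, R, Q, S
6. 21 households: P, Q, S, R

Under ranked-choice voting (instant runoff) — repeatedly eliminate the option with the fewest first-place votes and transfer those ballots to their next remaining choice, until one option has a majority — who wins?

Round 1: R 37, Q 17, S 53, P 39. Eliminate Q.
Round 2: R 37, S 70, P 39. Eliminate R.
Round 3: S 107, P 39. S has a majority.

S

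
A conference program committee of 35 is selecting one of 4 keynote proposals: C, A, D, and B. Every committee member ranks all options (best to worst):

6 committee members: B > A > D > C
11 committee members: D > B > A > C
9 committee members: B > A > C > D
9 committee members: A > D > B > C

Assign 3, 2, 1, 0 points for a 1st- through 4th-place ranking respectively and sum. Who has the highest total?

C: 6·0 + 11·0 + 9·1 + 9·0 = 9
A: 6·2 + 11·1 + 9·2 + 9·3 = 68
D: 6·1 + 11·3 + 9·0 + 9·2 = 57
B: 6·3 + 11·2 + 9·3 + 9·1 = 76
B has the highest Borda score (76).

B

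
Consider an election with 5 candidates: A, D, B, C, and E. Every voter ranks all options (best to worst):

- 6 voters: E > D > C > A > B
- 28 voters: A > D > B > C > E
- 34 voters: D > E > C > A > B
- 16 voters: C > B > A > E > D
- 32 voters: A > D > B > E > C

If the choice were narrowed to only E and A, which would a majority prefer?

Voters preferring E to A: 40; preferring A to E: 76.
A wins the head-to-head.

A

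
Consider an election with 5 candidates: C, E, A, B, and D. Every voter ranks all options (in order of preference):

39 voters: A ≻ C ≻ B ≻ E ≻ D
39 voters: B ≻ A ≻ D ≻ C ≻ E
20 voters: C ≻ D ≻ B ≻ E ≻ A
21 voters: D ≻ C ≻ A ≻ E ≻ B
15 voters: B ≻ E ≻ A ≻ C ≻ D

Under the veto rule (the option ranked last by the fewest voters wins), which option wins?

Last-place votes: C 0, E 39, A 20, B 21, D 54.
C is ranked last by the fewest voters, so C wins.

C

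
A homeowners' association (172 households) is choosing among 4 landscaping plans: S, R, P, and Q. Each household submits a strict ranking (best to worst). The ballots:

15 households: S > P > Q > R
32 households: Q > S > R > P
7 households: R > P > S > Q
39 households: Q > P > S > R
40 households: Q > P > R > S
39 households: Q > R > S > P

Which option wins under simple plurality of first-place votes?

First-place votes: S 15, R 7, P 0, Q 150.
Q has the most first-place votes.

Q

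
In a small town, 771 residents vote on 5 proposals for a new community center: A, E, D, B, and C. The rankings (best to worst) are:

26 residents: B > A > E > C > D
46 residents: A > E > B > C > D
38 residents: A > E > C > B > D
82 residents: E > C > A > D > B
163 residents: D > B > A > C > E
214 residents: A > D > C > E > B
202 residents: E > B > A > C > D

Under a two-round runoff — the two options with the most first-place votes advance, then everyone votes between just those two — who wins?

A

Round 1 first-place votes: A 298, E 284, D 163, B 26, C 0.
A and E advance.
Runoff: A is preferred to E by 487 voters; E by 284.
A wins the runoff.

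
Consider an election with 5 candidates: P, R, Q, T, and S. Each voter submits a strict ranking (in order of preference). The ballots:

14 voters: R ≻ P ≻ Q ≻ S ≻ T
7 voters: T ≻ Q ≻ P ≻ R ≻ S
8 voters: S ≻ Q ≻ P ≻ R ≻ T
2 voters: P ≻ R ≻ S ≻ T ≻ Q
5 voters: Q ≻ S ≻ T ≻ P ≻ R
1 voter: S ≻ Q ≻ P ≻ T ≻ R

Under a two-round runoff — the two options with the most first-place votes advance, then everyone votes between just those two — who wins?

R

Round 1 first-place votes: P 2, R 14, Q 5, T 7, S 9.
R and S advance.
Runoff: R is preferred to S by 23 voters; S by 14.
R wins the runoff.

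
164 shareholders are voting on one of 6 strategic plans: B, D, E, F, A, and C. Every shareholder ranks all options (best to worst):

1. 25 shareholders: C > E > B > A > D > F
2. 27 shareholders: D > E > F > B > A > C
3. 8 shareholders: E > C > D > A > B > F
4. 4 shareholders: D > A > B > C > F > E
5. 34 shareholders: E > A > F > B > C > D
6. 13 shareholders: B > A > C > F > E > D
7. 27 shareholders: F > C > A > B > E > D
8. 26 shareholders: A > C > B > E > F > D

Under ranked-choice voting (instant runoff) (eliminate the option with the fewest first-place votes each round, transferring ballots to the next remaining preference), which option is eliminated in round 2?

C

Round 1: B 13, D 31, E 42, F 27, A 26, C 25. Eliminate B.
Round 2: D 31, E 42, F 27, A 39, C 25. Eliminate C.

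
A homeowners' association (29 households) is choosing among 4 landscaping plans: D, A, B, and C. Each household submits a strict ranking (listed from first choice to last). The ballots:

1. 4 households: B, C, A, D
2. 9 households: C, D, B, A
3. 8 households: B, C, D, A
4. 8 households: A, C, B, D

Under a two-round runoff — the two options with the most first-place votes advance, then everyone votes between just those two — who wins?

C

Round 1 first-place votes: D 0, A 8, B 12, C 9.
B and C advance.
Runoff: B is preferred to C by 12 voters; C by 17.
C wins the runoff.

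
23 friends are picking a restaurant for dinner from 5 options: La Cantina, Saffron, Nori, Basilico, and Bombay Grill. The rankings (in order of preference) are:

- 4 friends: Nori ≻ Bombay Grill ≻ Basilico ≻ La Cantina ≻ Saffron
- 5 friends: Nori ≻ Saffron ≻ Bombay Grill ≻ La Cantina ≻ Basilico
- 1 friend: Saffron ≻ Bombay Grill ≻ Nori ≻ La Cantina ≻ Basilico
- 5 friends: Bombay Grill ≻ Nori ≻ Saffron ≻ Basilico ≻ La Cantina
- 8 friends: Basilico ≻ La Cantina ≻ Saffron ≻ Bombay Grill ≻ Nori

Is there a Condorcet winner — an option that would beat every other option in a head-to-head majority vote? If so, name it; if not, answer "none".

Checking pairwise contests:
Nori beats La Cantina 15–8.
La Cantina beats Saffron 12–11.
Bombay Grill beats Nori 14–9.
Nori beats Basilico 15–8.
Saffron beats Bombay Grill 14–9.
Every option loses at least one head-to-head, so there is no Condorcet winner.

none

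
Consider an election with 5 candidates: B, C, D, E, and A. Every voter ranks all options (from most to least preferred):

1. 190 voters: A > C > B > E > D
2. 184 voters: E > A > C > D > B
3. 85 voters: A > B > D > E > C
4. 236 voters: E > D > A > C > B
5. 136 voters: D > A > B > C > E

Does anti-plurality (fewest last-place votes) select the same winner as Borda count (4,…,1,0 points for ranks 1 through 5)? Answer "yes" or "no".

Anti-plurality — last-place votes: B 420, C 85, D 190, E 136, A 0. Winner: A.
Borda — scores: B 907, C 1310, D 1606, E 1955, A 2532. Winner: A.
The two methods agree.

yes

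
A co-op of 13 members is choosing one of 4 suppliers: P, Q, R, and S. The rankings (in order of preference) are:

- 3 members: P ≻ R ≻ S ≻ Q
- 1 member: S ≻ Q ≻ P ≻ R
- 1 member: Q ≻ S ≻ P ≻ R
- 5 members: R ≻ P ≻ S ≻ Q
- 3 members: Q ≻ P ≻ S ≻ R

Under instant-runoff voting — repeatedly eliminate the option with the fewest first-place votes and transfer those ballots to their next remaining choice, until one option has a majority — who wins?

Round 1: P 3, Q 4, R 5, S 1. Eliminate S.
Round 2: P 3, Q 5, R 5. Eliminate P.
Round 3: Q 5, R 8. R has a majority.

R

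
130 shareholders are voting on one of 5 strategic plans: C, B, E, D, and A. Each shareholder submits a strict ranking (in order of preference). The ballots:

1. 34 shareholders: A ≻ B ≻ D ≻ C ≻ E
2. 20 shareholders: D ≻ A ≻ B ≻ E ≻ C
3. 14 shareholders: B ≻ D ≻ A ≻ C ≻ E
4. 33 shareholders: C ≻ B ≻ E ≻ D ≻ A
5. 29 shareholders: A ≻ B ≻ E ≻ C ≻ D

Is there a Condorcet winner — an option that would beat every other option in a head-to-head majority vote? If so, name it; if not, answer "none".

none

Checking pairwise contests:
B beats C 97–33.
A beats B 83–47.
C beats E 81–49.
B beats D 110–20.
D beats A 67–63.
Every option loses at least one head-to-head, so there is no Condorcet winner.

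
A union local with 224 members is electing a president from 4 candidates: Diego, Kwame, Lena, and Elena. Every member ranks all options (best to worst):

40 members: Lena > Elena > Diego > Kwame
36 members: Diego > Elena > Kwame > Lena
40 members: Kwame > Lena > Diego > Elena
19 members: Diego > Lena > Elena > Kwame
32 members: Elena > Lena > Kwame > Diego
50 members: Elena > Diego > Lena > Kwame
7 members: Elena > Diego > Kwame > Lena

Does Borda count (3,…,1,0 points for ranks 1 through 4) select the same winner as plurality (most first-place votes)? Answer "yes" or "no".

yes

Borda — scores: Diego 359, Kwame 195, Lena 352, Elena 438. Winner: Elena.
Plurality — first-place votes: Diego 55, Kwame 40, Lena 40, Elena 89. Winner: Elena.
The two methods agree.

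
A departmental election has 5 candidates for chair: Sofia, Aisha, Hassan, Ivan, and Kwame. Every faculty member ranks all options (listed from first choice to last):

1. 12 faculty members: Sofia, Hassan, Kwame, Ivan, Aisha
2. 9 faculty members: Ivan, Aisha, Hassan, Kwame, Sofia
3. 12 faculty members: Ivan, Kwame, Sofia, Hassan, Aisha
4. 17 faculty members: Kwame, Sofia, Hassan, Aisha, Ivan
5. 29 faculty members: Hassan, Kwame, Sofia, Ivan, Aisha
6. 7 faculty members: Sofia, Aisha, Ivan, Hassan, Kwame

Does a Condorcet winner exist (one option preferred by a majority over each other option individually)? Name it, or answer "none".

Checking pairwise contests:
Kwame beats Sofia 67–19.
Sofia beats Aisha 77–9.
Sofia beats Hassan 48–38.
Sofia beats Ivan 65–21.
Hassan beats Kwame 57–29.
Every option loses at least one head-to-head, so there is no Condorcet winner.

none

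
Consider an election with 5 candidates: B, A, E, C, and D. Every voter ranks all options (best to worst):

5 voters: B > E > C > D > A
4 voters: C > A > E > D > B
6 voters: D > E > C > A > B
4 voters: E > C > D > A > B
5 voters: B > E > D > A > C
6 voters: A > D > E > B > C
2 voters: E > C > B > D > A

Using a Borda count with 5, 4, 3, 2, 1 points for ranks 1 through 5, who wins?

E

B: 5·5 + 4·1 + 6·1 + 4·1 + 5·5 + 6·2 + 2·3 = 82
A: 5·1 + 4·4 + 6·2 + 4·2 + 5·2 + 6·5 + 2·1 = 83
E: 5·4 + 4·3 + 6·4 + 4·5 + 5·4 + 6·3 + 2·5 = 124
C: 5·3 + 4·5 + 6·3 + 4·4 + 5·1 + 6·1 + 2·4 = 88
D: 5·2 + 4·2 + 6·5 + 4·3 + 5·3 + 6·4 + 2·2 = 103
E has the highest Borda score (124).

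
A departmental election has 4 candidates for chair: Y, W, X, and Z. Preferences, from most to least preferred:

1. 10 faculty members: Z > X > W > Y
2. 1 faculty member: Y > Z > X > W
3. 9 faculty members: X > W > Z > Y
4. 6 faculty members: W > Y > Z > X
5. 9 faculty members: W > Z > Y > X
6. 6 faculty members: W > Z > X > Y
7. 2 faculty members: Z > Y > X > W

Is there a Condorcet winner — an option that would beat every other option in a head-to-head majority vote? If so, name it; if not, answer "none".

none

Checking pairwise contests:
W beats Y 40–3.
X beats W 22–21.
Z beats X 34–9.
W beats Z 30–13.
Every option loses at least one head-to-head, so there is no Condorcet winner.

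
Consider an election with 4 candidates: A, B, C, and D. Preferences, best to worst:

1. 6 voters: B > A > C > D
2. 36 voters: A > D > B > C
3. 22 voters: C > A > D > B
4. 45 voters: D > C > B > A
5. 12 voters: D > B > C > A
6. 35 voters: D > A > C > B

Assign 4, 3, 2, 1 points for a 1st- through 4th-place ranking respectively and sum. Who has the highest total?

D

A: 6·3 + 36·4 + 22·3 + 45·1 + 12·1 + 35·3 = 390
B: 6·4 + 36·2 + 22·1 + 45·2 + 12·3 + 35·1 = 279
C: 6·2 + 36·1 + 22·4 + 45·3 + 12·2 + 35·2 = 365
D: 6·1 + 36·3 + 22·2 + 45·4 + 12·4 + 35·4 = 526
D has the highest Borda score (526).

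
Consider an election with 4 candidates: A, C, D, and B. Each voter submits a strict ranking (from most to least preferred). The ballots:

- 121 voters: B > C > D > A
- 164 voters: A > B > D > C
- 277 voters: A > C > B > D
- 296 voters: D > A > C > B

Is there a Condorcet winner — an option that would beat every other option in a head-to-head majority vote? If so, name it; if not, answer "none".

A vs C: 737–121 for A.
A vs D: 441–417 for A.
A vs B: 737–121 for A.
A beats every other option head-to-head.

A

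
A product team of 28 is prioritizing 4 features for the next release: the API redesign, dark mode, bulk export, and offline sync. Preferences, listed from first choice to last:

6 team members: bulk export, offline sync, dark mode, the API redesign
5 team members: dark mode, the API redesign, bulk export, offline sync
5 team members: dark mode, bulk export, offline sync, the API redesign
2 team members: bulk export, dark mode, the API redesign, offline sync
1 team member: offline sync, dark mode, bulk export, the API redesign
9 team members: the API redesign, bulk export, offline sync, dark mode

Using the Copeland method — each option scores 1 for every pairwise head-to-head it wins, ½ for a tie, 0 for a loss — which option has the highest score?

the API redesign: beats offline sync; ties bulk export; loses to dark mode → score 1.5.
dark mode: beats the API redesign; loses to bulk export and offline sync → score 1.
bulk export: beats dark mode and offline sync; ties the API redesign → score 2.5.
offline sync: beats dark mode; loses to the API redesign and bulk export → score 1.
bulk export has the best pairwise record.

bulk export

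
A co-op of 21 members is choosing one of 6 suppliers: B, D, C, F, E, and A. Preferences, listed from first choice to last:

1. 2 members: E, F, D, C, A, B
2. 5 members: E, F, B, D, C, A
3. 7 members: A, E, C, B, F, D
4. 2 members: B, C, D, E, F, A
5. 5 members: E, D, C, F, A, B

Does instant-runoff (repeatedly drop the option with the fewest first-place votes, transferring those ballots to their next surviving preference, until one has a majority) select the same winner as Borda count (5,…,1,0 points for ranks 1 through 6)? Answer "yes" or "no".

yes

Instant-runoff — R1 B 2, D 0, C 0, F 0, E 12, A 7 (E winner). Winner: E.
Borda — scores: B 39, D 42, C 53, F 47, E 92, A 42. Winner: E.
The two methods agree.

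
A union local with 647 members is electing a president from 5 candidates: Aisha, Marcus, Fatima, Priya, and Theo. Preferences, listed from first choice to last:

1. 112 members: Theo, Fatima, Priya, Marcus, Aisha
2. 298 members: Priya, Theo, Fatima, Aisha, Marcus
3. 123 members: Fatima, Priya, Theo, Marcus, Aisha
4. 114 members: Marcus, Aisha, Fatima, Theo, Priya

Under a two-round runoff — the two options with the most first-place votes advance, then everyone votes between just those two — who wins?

Round 1 first-place votes: Aisha 0, Marcus 114, Fatima 123, Priya 298, Theo 112.
Priya and Fatima advance.
Runoff: Priya is preferred to Fatima by 298 voters; Fatima by 349.
Fatima wins the runoff.

Fatima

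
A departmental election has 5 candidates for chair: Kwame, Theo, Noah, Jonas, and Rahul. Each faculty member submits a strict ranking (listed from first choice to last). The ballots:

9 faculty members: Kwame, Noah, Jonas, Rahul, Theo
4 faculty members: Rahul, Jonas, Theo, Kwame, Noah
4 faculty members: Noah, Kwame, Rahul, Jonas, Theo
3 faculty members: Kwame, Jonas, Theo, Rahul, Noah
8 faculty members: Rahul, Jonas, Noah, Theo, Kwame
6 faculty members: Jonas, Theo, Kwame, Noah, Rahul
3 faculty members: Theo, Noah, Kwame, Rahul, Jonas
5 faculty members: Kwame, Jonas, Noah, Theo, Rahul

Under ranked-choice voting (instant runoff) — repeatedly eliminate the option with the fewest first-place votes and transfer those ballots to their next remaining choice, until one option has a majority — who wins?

Round 1: Kwame 17, Theo 3, Noah 4, Jonas 6, Rahul 12. Eliminate Theo.
Round 2: Kwame 17, Noah 7, Jonas 6, Rahul 12. Eliminate Jonas.
Round 3: Kwame 23, Noah 7, Rahul 12. Kwame has a majority.

Kwame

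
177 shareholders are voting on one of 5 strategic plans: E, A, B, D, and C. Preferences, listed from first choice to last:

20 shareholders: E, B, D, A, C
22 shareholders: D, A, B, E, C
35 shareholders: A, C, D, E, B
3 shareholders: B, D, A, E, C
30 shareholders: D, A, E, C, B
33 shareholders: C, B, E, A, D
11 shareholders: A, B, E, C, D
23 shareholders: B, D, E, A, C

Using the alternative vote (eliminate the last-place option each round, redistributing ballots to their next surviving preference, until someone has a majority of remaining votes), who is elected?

B

Round 1: E 20, A 46, B 26, D 52, C 33. Eliminate E.
Round 2: A 46, B 46, D 52, C 33. Eliminate C.
Round 3: A 46, B 79, D 52. Eliminate A.
Round 4: B 90, D 87. B has a majority.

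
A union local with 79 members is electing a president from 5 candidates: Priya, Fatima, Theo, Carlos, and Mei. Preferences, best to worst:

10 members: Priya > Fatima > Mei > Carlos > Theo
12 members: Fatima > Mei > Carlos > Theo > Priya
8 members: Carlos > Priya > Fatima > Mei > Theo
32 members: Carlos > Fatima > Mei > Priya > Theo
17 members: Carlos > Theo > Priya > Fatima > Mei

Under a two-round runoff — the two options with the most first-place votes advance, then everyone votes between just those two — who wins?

Carlos

Round 1 first-place votes: Priya 10, Fatima 12, Theo 0, Carlos 57, Mei 0.
Carlos and Fatima advance.
Runoff: Carlos is preferred to Fatima by 57 voters; Fatima by 22.
Carlos wins the runoff.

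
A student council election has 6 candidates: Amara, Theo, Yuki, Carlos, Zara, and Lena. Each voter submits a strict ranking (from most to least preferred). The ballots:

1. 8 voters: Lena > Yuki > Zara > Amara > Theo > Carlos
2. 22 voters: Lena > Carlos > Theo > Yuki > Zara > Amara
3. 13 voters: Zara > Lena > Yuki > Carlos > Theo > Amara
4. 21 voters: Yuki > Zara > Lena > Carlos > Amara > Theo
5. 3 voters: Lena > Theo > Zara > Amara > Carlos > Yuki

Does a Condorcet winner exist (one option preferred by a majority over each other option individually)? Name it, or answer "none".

Checking pairwise contests:
Theo beats Amara 38–29.
Yuki beats Theo 42–25.
Lena beats Yuki 46–21.
Yuki beats Carlos 42–25.
Yuki beats Zara 51–16.
Zara beats Lena 34–33.
Every option loses at least one head-to-head, so there is no Condorcet winner.

none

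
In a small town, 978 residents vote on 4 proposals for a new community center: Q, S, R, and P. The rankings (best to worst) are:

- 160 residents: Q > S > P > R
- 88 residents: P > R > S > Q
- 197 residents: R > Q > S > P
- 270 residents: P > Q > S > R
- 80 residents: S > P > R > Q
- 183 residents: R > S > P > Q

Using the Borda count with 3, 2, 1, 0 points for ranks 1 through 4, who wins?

P

Q: 160·3 + 88·0 + 197·2 + 270·2 + 80·0 + 183·0 = 1414
S: 160·2 + 88·1 + 197·1 + 270·1 + 80·3 + 183·2 = 1481
R: 160·0 + 88·2 + 197·3 + 270·0 + 80·1 + 183·3 = 1396
P: 160·1 + 88·3 + 197·0 + 270·3 + 80·2 + 183·1 = 1577
P has the highest Borda score (1577).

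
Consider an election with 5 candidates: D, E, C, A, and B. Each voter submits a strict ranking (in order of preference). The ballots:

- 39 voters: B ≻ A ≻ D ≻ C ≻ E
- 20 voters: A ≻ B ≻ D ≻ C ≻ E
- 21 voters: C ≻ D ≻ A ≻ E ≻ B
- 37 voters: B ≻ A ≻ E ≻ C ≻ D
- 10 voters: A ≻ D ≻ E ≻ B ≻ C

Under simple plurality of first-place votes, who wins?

B

First-place votes: D 0, E 0, C 21, A 30, B 76.
B has the most first-place votes.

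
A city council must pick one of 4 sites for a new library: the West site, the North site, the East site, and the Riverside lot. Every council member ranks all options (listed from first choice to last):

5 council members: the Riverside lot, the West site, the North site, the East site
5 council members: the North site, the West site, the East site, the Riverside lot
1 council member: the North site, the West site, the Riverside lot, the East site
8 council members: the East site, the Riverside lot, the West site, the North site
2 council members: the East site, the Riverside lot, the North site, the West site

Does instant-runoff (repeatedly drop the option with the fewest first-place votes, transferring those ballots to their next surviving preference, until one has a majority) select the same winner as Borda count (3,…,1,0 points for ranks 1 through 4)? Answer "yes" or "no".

no

Instant-runoff — R1 the West site 0, the North site 6, the East site 10, the Riverside lot 5 (the West site out); R2 the North site 6, the East site 10, the Riverside lot 5 (the Riverside lot out); R3 the North site 11, the East site 10 (the North site winner). Winner: the North site.
Borda — scores: the West site 30, the North site 25, the East site 35, the Riverside lot 36. Winner: the Riverside lot.
The two methods disagree.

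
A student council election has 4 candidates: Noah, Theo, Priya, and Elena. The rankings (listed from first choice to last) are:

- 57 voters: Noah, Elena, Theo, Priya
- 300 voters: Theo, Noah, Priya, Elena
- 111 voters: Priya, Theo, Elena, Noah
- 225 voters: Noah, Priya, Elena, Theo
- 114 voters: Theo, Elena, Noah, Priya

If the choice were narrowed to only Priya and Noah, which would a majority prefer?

Voters preferring Priya to Noah: 111; preferring Noah to Priya: 696.
Noah wins the head-to-head.

Noah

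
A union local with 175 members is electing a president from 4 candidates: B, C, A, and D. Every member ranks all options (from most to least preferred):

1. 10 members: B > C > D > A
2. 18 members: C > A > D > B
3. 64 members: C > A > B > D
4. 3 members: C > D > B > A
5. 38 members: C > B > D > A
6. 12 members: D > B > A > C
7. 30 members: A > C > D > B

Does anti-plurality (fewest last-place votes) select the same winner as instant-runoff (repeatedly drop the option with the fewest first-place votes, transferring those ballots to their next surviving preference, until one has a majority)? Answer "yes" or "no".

Anti-plurality — last-place votes: B 48, C 12, A 51, D 64. Winner: C.
Instant-runoff — R1 B 10, C 123, A 30, D 12 (C winner). Winner: C.
The two methods agree.

yes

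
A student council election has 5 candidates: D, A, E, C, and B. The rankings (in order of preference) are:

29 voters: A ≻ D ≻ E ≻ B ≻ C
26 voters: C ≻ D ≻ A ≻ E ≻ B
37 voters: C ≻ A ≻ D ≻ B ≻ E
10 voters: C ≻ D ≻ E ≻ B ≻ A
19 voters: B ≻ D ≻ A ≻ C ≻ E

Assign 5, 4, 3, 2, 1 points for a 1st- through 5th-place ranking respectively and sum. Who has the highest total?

D: 29·4 + 26·4 + 37·3 + 10·4 + 19·4 = 447
A: 29·5 + 26·3 + 37·4 + 10·1 + 19·3 = 438
E: 29·3 + 26·2 + 37·1 + 10·3 + 19·1 = 225
C: 29·1 + 26·5 + 37·5 + 10·5 + 19·2 = 432
B: 29·2 + 26·1 + 37·2 + 10·2 + 19·5 = 273
D has the highest Borda score (447).

D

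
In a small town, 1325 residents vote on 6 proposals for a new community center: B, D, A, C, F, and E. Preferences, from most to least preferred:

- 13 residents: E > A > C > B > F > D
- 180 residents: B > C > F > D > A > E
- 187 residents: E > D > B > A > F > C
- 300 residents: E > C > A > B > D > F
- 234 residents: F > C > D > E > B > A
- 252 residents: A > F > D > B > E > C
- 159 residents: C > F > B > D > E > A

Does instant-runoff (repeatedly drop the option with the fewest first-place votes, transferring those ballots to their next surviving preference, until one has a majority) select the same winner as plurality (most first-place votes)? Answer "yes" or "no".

Instant-runoff — R1 B 180, D 0, A 252, C 159, F 234, E 500 (D out); R2 B 180, A 252, C 159, F 234, E 500 (C out); R3 B 180, A 252, F 393, E 500 (B out); R4 A 252, F 573, E 500 (A out); R5 F 825, E 500 (F winner). Winner: F.
Plurality — first-place votes: B 180, D 0, A 252, C 159, F 234, E 500. Winner: E.
The two methods disagree.

no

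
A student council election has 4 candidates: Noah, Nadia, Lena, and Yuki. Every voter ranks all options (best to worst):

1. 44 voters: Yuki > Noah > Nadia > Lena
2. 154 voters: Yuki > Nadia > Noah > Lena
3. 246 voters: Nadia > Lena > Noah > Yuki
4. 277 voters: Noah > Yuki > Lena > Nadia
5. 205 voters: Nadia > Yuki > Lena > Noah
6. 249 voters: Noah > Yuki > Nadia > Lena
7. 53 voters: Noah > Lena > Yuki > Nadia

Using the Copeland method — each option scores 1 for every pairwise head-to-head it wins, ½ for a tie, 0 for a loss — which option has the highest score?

Noah

Noah: beats Nadia, Lena, and Yuki → score 3.
Nadia: beats Lena; loses to Noah and Yuki → score 1.
Lena: loses to Noah, Nadia, and Yuki → score 0.
Yuki: beats Nadia and Lena; loses to Noah → score 2.
Noah has the best pairwise record.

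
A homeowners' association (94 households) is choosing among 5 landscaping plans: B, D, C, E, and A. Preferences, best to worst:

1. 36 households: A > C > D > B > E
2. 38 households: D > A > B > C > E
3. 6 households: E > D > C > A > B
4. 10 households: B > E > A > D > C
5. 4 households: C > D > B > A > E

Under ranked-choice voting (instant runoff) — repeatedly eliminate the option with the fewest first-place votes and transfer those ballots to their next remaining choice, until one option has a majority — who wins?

Round 1: B 10, D 38, C 4, E 6, A 36. Eliminate C.
Round 2: B 10, D 42, E 6, A 36. Eliminate E.
Round 3: B 10, D 48, A 36. D has a majority.

D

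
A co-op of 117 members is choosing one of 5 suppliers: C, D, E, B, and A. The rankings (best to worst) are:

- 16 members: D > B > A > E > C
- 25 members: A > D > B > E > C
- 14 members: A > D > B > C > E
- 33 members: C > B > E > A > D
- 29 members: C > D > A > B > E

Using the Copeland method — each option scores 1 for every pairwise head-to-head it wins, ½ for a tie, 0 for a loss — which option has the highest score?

C: beats D, E, B, and A → score 4.
D: beats E and B; loses to C and A → score 2.
E: loses to C, D, B, and A → score 0.
B: beats E; loses to C, D, and A → score 1.
A: beats D, E, and B; loses to C → score 3.
C has the best pairwise record.

C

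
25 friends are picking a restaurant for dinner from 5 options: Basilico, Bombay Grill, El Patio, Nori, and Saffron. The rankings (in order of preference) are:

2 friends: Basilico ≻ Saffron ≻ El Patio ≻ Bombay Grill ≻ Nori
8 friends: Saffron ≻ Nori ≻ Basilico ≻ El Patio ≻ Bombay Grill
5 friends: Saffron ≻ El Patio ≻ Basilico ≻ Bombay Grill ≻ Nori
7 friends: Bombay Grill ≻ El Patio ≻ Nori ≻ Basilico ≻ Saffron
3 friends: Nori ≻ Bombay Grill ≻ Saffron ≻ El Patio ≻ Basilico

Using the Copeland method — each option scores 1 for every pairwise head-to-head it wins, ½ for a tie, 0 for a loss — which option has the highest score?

Basilico: beats Bombay Grill; loses to El Patio, Nori, and Saffron → score 1.
Bombay Grill: beats Nori; loses to Basilico, El Patio, and Saffron → score 1.
El Patio: beats Basilico, Bombay Grill, and Nori; loses to Saffron → score 3.
Nori: beats Basilico; loses to Bombay Grill, El Patio, and Saffron → score 1.
Saffron: beats Basilico, Bombay Grill, El Patio, and Nori → score 4.
Saffron has the best pairwise record.

Saffron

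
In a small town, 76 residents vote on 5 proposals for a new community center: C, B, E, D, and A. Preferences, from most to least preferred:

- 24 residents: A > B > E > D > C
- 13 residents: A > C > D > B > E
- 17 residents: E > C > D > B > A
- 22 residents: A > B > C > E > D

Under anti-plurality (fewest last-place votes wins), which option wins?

B

Last-place votes: C 24, B 0, E 13, D 22, A 17.
B is ranked last by the fewest voters, so B wins.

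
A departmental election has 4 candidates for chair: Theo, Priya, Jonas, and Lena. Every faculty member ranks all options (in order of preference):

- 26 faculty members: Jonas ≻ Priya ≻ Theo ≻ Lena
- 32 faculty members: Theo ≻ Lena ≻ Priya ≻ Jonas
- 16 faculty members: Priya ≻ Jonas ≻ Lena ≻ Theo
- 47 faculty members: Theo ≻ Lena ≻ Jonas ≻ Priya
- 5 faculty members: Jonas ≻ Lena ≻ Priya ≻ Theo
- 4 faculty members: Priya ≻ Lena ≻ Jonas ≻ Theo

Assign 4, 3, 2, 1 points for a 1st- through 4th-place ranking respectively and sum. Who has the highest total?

Theo

Theo: 26·2 + 32·4 + 16·1 + 47·4 + 5·1 + 4·1 = 393
Priya: 26·3 + 32·2 + 16·4 + 47·1 + 5·2 + 4·4 = 279
Jonas: 26·4 + 32·1 + 16·3 + 47·2 + 5·4 + 4·2 = 306
Lena: 26·1 + 32·3 + 16·2 + 47·3 + 5·3 + 4·3 = 322
Theo has the highest Borda score (393).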